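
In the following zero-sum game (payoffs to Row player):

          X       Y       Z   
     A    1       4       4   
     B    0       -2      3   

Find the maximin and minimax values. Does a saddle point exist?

Maximin = 1, Minimax = 1, Saddle: True

Work:
Row minimums: [1, -2] → maximin = 1
Column maximums: [1, 4, 4] → minimax = 1
Saddle point exists! Game value = 1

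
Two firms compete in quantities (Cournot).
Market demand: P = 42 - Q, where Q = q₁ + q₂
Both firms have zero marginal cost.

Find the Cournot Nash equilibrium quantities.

q₁* = q₂* = 14.0; P* = 14.0

Work:
Profit: π_i = P·q_i = (a - q_i - q_j)·q_i
FOC: ∂π_i/∂q_i = a - 2q_i - q_j = 0
Reaction function: q_i = (42 - q_j)/2
Symmetry: q* = 42/3 = 14.0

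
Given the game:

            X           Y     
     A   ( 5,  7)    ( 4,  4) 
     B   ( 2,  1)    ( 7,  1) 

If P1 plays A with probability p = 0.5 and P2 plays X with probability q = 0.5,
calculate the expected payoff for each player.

E[P1] = 4.5, E[P2] = 3.25

Work:
E[P1] = p·q·π₁(A,X) + p·(1-q)·π₁(A,Y) + (1-p)·q·π₁(B,X) + (1-p)·(1-q)·π₁(B,Y)
= 0.5·0.5·5 + 0.5·0.5·4 + 0.5·0.5·2 + 0.5·0.5·7
= 4.5

E[P2] = 3.25 (similar calculation)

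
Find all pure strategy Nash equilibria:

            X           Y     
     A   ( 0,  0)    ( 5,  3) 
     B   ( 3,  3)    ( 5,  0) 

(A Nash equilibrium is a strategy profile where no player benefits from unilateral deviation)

Nash equilibrium: (A, Y), (B, X)

Work:
Best responses:
  P1 vs X: payoffs [0, 3] → best response B (payoff 3)
  P1 vs Y: payoffs [5, 5] → best response A/B (payoff 5)
  P2 vs A: payoffs [0, 3] → best response Y (payoff 3)
  P2 vs B: payoffs [3, 0] → best response X (payoff 3)
Mutual best responses: (A,Y), (B,X) → Nash equilibria.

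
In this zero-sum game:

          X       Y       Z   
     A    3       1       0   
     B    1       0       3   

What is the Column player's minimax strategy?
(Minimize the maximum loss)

Column should play Y, value = 1

Work:
Column player minimizes Row's maximum payoff:
Column X: max payoff to Row = 3
Column Y: max payoff to Row = 1
Column Z: max payoff to Row = 3
Minimum is 1, achieved by column Y.
Minimax strategy: Y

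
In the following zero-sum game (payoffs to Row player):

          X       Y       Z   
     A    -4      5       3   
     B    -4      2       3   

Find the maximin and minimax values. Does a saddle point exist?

Maximin = -4, Minimax = -4, Saddle: True

Work:
Row minimums: [-4, -4] → maximin = -4
Column maximums: [-4, 5, 3] → minimax = -4
Saddle point exists! Game value = -4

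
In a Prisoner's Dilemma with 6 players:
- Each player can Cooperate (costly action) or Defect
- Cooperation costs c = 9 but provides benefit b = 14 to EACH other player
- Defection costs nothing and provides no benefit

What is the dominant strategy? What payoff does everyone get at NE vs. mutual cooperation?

Dominant: Defect; NE payoff = 0; Coop payoff = 61

Work:
Defect dominates (saves cost c = 9, benefit to others is external)
NE: All defect → everyone gets 0
If all cooperate: each receives (5)×14 - 9 = 61
Social dilemma: 61 > 0 but NE gives 0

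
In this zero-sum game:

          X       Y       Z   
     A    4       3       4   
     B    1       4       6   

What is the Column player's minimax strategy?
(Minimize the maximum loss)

Column should play X or Y (all achieve the minimum), value = 4

Work:
Column player minimizes Row's maximum payoff:
Column X: max payoff to Row = 4
Column Y: max payoff to Row = 4
Column Z: max payoff to Row = 6
Minimum is 4, achieved by columns X, Y (tied).
Each of X or Y is a minimax strategy.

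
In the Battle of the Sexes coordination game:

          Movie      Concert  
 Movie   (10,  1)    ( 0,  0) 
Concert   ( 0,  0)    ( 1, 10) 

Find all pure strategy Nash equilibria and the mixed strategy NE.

Pure NE: (Movie, Movie) and (Concert, Concert); Mixed NE: p = 0.9091, q = 0.0909

Work:
Check pure NE:
(Movie, Movie): (10, 1) - no unilateral deviation beneficial
(Concert, Concert): (1, 10) - no unilateral deviation beneficial
Mixed NE: P1 plays Movie with p = 0.9091, P2 plays Movie with q = 0.0909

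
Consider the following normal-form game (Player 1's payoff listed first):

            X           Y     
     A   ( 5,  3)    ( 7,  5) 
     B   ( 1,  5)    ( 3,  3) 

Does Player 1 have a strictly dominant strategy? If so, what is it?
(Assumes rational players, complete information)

Yes, Player 1's strictly dominant strategy is A

Work:
A strategy strictly dominates another if it gives a strictly higher payoff against every opponent action. Compare each pair of P1's strategies column-by-column:
  A vs B: [5 vs 1, 7 vs 3] → A strictly dominates B
  B vs A: [1 vs 5, 3 vs 7] → B does not strictly dominate A (column X: 1 ≤ 5)
A strictly dominates every other strategy → strictly dominant.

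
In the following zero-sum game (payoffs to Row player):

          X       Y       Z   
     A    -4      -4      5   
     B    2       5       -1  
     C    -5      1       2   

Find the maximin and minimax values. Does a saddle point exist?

Maximin = -1, Minimax = 2, Saddle: False

Work:
Row minimums: [-4, -1, -5] → maximin = -1
Column maximums: [2, 5, 5] → minimax = 2
No saddle point (maximin ≠ minimax). Mixed strategy needed.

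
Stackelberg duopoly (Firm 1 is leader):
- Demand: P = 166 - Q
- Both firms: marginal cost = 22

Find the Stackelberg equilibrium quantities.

q₁* (leader) = 72.0, q₂* (follower) = 36.0

Work:
Follower's reaction: q₂ = (a - c - q₁)/2
Leader substitutes: π₁ = q₁·(a - q₁ - (a-c-q₁)/2 - c)
FOC: q₁* = (166 - 22)/2 = 72.00
Then: q₂* = (166 - 22 - 72.0)/2 = 36.00
Leader has first-mover advantage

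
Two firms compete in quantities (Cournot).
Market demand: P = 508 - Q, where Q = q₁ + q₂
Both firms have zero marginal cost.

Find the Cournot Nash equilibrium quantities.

q₁* = q₂* = 169.33; P* = 169.33

Work:
Profit: π_i = P·q_i = (a - q_i - q_j)·q_i
FOC: ∂π_i/∂q_i = a - 2q_i - q_j = 0
Reaction function: q_i = (508 - q_j)/2
Symmetry: q* = 508/3 = 169.33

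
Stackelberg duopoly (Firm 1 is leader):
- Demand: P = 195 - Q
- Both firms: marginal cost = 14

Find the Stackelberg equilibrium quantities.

q₁* (leader) = 90.5, q₂* (follower) = 45.25

Work:
Follower's reaction: q₂ = (a - c - q₁)/2
Leader substitutes: π₁ = q₁·(a - q₁ - (a-c-q₁)/2 - c)
FOC: q₁* = (195 - 14)/2 = 90.50
Then: q₂* = (195 - 14 - 90.5)/2 = 45.25
Leader has first-mover advantage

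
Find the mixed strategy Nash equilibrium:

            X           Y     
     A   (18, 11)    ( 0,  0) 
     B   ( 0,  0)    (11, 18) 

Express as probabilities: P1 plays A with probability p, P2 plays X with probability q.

p = 0.6207, q = 0.3793

Work:
Find probabilities that make opponent indifferent:
P2 chooses q to make P1 indifferent between A and B
P1 chooses p to make P2 indifferent between X and Y
Mixed NE: P1 plays (A: 0.6207, B: 0.3793), P2 plays (X: 0.3793, Y: 0.6207)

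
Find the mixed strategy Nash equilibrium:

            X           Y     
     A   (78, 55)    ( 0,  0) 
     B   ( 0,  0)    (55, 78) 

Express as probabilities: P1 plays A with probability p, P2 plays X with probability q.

p = 0.5865, q = 0.4135

Work:
Find probabilities that make opponent indifferent:
P2 chooses q to make P1 indifferent between A and B
P1 chooses p to make P2 indifferent between X and Y
Mixed NE: P1 plays (A: 0.5865, B: 0.4135), P2 plays (X: 0.4135, Y: 0.5865)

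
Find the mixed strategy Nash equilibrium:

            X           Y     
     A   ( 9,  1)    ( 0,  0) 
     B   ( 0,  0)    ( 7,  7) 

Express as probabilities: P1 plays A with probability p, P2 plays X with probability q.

p = 0.875, q = 0.4375

Work:
Find probabilities that make opponent indifferent:
P2 chooses q to make P1 indifferent between A and B
P1 chooses p to make P2 indifferent between X and Y
Mixed NE: P1 plays (A: 0.875, B: 0.125), P2 plays (X: 0.4375, Y: 0.5625)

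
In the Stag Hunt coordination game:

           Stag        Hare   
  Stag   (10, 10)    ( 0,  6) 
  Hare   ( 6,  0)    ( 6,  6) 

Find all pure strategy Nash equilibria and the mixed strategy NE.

Pure NE: (Stag, Stag) and (Hare, Hare); Mixed NE: p = 0.6, q = 0.6

Work:
Check pure NE:
(Stag, Stag): (10, 10) - no unilateral deviation beneficial
(Hare, Hare): (6, 6) - no unilateral deviation beneficial
Mixed NE: P1 plays Stag with p = 0.6, P2 plays Stag with q = 0.6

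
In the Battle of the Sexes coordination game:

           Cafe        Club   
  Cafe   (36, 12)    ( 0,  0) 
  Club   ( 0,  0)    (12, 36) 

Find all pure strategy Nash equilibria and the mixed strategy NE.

Pure NE: (Cafe, Cafe) and (Club, Club); Mixed NE: p = 0.75, q = 0.25

Work:
Check pure NE:
(Cafe, Cafe): (36, 12) - no unilateral deviation beneficial
(Club, Club): (12, 36) - no unilateral deviation beneficial
Mixed NE: P1 plays Cafe with p = 0.75, P2 plays Cafe with q = 0.25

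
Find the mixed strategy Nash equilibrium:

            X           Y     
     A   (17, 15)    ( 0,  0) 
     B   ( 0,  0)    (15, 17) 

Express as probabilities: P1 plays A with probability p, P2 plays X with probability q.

p = 0.5312, q = 0.4688

Work:
Find probabilities that make opponent indifferent:
P2 chooses q to make P1 indifferent between A and B
P1 chooses p to make P2 indifferent between X and Y
Mixed NE: P1 plays (A: 0.5312, B: 0.4688), P2 plays (X: 0.4688, Y: 0.5312)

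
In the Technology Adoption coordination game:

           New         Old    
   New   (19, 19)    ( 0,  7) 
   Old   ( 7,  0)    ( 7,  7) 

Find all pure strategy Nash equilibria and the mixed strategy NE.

Pure NE: (New, New) and (Old, Old); Mixed NE: p = 0.3684, q = 0.3684

Work:
Check pure NE:
(New, New): (19, 19) - no unilateral deviation beneficial
(Old, Old): (7, 7) - no unilateral deviation beneficial
Mixed NE: P1 plays New with p = 0.3684, P2 plays New with q = 0.3684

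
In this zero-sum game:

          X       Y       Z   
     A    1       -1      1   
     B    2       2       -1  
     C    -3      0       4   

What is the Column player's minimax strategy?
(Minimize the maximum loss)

Column should play X or Y (all achieve the minimum), value = 2

Work:
Column player minimizes Row's maximum payoff:
Column X: max payoff to Row = 2
Column Y: max payoff to Row = 2
Column Z: max payoff to Row = 4
Minimum is 2, achieved by columns X, Y (tied).
Each of X or Y is a minimax strategy.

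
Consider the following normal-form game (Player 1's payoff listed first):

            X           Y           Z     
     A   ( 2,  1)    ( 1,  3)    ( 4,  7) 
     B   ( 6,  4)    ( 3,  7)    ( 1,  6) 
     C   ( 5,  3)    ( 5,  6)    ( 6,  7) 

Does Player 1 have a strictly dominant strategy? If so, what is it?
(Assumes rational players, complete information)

No strictly dominant strategy exists for Player 1

Work:
A strategy strictly dominates another if it gives a strictly higher payoff against every opponent action. Compare each pair of P1's strategies column-by-column:
  A vs B: [2 vs 6, 1 vs 3, 4 vs 1] → A does not strictly dominate B (column X: 2 ≤ 6)
  A vs C: [2 vs 5, 1 vs 5, 4 vs 6] → A does not strictly dominate C (column X: 2 ≤ 5)
  B vs A: [6 vs 2, 3 vs 1, 1 vs 4] → B does not strictly dominate A (column Z: 1 ≤ 4)
  B vs C: [6 vs 5, 3 vs 5, 1 vs 6] → B does not strictly dominate C (column Y: 3 ≤ 5)
  C vs A: [5 vs 2, 5 vs 1, 6 vs 4] → C strictly dominates A
  C vs B: [5 vs 6, 5 vs 3, 6 vs 1] → C does not strictly dominate B (column X: 5 ≤ 6)
No single strategy strictly dominates all others → no strictly dominant strategy.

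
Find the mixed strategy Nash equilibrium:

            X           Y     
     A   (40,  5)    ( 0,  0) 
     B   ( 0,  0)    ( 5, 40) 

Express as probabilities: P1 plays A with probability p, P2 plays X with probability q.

p = 0.8889, q = 0.1111

Work:
Find probabilities that make opponent indifferent:
P2 chooses q to make P1 indifferent between A and B
P1 chooses p to make P2 indifferent between X and Y
Mixed NE: P1 plays (A: 0.8889, B: 0.1111), P2 plays (X: 0.1111, Y: 0.8889)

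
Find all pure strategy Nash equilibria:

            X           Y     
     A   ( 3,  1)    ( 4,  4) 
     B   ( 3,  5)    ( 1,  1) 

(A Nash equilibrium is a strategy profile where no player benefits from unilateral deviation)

Nash equilibrium: (A, Y), (B, X)

Work:
Best responses:
  P1 vs X: payoffs [3, 3] → best response A/B (payoff 3)
  P1 vs Y: payoffs [4, 1] → best response A (payoff 4)
  P2 vs A: payoffs [1, 4] → best response Y (payoff 4)
  P2 vs B: payoffs [5, 1] → best response X (payoff 5)
Mutual best responses: (A,Y), (B,X) → Nash equilibria.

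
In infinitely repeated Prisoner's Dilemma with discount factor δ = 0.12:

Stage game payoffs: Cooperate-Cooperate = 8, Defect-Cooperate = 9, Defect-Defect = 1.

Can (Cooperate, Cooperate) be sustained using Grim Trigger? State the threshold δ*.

δ* = 0.125; since δ = 0.12 < 0.125, cooperation cannot be sustained

Work:
For Grim Trigger:
Cooperate forever: 8/(1-δ)
Defect then punished: 9 + 1·δ/(1-δ)
Need: 8/(1-δ) ≥ 9 + 1·δ/(1-δ)
Solving: δ ≥ (T-R)/(T-P) = (9-8)/(9-1) = 0.125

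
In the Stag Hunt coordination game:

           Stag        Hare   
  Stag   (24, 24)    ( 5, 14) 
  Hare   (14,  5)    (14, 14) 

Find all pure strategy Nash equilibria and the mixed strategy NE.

Pure NE: (Stag, Stag) and (Hare, Hare); Mixed NE: p = 0.4737, q = 0.4737

Work:
Check pure NE:
(Stag, Stag): (24, 24) - no unilateral deviation beneficial
(Hare, Hare): (14, 14) - no unilateral deviation beneficial
Mixed NE: P1 plays Stag with p = 0.4737, P2 plays Stag with q = 0.4737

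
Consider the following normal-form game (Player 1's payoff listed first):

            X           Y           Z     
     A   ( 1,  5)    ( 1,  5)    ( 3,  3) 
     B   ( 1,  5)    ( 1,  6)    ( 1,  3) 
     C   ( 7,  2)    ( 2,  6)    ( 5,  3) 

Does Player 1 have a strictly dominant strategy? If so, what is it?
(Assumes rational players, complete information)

Yes, Player 1's strictly dominant strategy is C

Work:
A strategy strictly dominates another if it gives a strictly higher payoff against every opponent action. Compare each pair of P1's strategies column-by-column:
  A vs B: [1 vs 1, 1 vs 1, 3 vs 1] → A does not strictly dominate B (column X: 1 ≤ 1)
  A vs C: [1 vs 7, 1 vs 2, 3 vs 5] → A does not strictly dominate C (column X: 1 ≤ 7)
  B vs A: [1 vs 1, 1 vs 1, 1 vs 3] → B does not strictly dominate A (column X: 1 ≤ 1)
  B vs C: [1 vs 7, 1 vs 2, 1 vs 5] → B does not strictly dominate C (column X: 1 ≤ 7)
  C vs A: [7 vs 1, 2 vs 1, 5 vs 3] → C strictly dominates A
  C vs B: [7 vs 1, 2 vs 1, 5 vs 1] → C strictly dominates B
C strictly dominates every other strategy → strictly dominant.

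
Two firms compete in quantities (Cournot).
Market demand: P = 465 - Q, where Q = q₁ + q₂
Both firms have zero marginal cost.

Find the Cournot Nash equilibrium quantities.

q₁* = q₂* = 155.0; P* = 155.0

Work:
Profit: π_i = P·q_i = (a - q_i - q_j)·q_i
FOC: ∂π_i/∂q_i = a - 2q_i - q_j = 0
Reaction function: q_i = (465 - q_j)/2
Symmetry: q* = 465/3 = 155.0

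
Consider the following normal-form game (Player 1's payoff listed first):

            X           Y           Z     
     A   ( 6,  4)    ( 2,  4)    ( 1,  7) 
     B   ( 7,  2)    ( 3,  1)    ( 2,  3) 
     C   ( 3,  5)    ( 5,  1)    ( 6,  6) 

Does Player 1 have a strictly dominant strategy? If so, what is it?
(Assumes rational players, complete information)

No strictly dominant strategy exists for Player 1

Work:
A strategy strictly dominates another if it gives a strictly higher payoff against every opponent action. Compare each pair of P1's strategies column-by-column:
  A vs B: [6 vs 7, 2 vs 3, 1 vs 2] → A does not strictly dominate B (column X: 6 ≤ 7)
  A vs C: [6 vs 3, 2 vs 5, 1 vs 6] → A does not strictly dominate C (column Y: 2 ≤ 5)
  B vs A: [7 vs 6, 3 vs 2, 2 vs 1] → B strictly dominates A
  B vs C: [7 vs 3, 3 vs 5, 2 vs 6] → B does not strictly dominate C (column Y: 3 ≤ 5)
  C vs A: [3 vs 6, 5 vs 2, 6 vs 1] → C does not strictly dominate A (column X: 3 ≤ 6)
  C vs B: [3 vs 7, 5 vs 3, 6 vs 2] → C does not strictly dominate B (column X: 3 ≤ 7)
No single strategy strictly dominates all others → no strictly dominant strategy.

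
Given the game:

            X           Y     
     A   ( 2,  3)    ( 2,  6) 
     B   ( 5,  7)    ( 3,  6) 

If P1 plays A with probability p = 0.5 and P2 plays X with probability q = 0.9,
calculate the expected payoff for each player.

E[P1] = 3.4, E[P2] = 5.1

Work:
E[P1] = p·q·π₁(A,X) + p·(1-q)·π₁(A,Y) + (1-p)·q·π₁(B,X) + (1-p)·(1-q)·π₁(B,Y)
= 0.5·0.9·2 + 0.5·0.1·2 + 0.5·0.9·5 + 0.5·0.1·3
= 3.4

E[P2] = 5.1 (similar calculation)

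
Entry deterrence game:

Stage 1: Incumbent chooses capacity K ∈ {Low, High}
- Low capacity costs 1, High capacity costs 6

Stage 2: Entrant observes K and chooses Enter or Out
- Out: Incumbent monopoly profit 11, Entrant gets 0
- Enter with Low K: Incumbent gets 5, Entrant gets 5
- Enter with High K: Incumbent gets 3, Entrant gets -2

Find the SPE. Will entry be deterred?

SPE: (High, Enter|Low, Out|High); Entry deterred. Incumbent net profit = 5

Work:
After Low K: Entrant enters (5 > 0)
After High K: Entrant stays out (-2 < 0)
Incumbent: Low → 5−1=4, High → 11−6=5
Incumbent chooses High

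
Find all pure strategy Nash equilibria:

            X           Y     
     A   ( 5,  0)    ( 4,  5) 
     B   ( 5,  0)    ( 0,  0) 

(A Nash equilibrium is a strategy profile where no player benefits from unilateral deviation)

Nash equilibrium: (A, Y), (B, X)

Work:
Best responses:
  P1 vs X: payoffs [5, 5] → best response A/B (payoff 5)
  P1 vs Y: payoffs [4, 0] → best response A (payoff 4)
  P2 vs A: payoffs [0, 5] → best response Y (payoff 5)
  P2 vs B: payoffs [0, 0] → best response X/Y (payoff 0)
Mutual best responses: (A,Y), (B,X) → Nash equilibria.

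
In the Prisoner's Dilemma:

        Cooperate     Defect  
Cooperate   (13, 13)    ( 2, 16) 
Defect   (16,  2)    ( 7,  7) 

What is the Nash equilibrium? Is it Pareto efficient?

(Defect, Defect) is NE; not Pareto efficient

Work:
Defect dominates Cooperate for both players:
If P2 cooperates: Defect (16) > Cooperate (13)
If P2 defects: Defect (7) > Cooperate (2)
NE: (Defect, Defect) with payoff (7, 7)
But (Cooperate, Cooperate) = (13, 13) Pareto dominates (7, 7)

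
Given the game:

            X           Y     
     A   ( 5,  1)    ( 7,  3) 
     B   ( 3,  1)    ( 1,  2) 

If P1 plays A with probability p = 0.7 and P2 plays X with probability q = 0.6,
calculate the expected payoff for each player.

E[P1] = 4.72, E[P2] = 1.68

Work:
E[P1] = p·q·π₁(A,X) + p·(1-q)·π₁(A,Y) + (1-p)·q·π₁(B,X) + (1-p)·(1-q)·π₁(B,Y)
= 0.7·0.6·5 + 0.7·0.4·7 + 0.3·0.6·3 + 0.3·0.4·1
= 4.72

E[P2] = 1.68 (similar calculation)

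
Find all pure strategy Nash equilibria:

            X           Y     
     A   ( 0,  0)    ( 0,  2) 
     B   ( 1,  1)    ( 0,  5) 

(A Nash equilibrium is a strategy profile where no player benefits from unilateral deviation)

Nash equilibrium: (A, Y), (B, Y)

Work:
Best responses:
  P1 vs X: payoffs [0, 1] → best response B (payoff 1)
  P1 vs Y: payoffs [0, 0] → best response A/B (payoff 0)
  P2 vs A: payoffs [0, 2] → best response Y (payoff 2)
  P2 vs B: payoffs [1, 5] → best response Y (payoff 5)
Mutual best responses: (A,Y), (B,Y) → Nash equilibria.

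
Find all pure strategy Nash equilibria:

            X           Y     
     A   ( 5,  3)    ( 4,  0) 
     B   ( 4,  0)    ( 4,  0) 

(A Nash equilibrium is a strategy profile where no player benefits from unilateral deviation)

Nash equilibrium: (A, X), (B, Y)

Work:
Best responses:
  P1 vs X: payoffs [5, 4] → best response A (payoff 5)
  P1 vs Y: payoffs [4, 4] → best response A/B (payoff 4)
  P2 vs A: payoffs [3, 0] → best response X (payoff 3)
  P2 vs B: payoffs [0, 0] → best response X/Y (payoff 0)
Mutual best responses: (A,X), (B,Y) → Nash equilibria.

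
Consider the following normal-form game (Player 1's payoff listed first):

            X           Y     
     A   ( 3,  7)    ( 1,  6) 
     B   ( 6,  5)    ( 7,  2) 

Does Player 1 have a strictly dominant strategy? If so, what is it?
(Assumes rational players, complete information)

Yes, Player 1's strictly dominant strategy is B

Work:
A strategy strictly dominates another if it gives a strictly higher payoff against every opponent action. Compare each pair of P1's strategies column-by-column:
  A vs B: [3 vs 6, 1 vs 7] → A does not strictly dominate B (column X: 3 ≤ 6)
  B vs A: [6 vs 3, 7 vs 1] → B strictly dominates A
B strictly dominates every other strategy → strictly dominant.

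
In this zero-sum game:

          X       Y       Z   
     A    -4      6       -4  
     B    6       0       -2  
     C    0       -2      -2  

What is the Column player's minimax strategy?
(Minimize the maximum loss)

Column should play Z, value = -2

Work:
Column player minimizes Row's maximum payoff:
Column X: max payoff to Row = 6
Column Y: max payoff to Row = 6
Column Z: max payoff to Row = -2
Minimum is -2, achieved by column Z.
Minimax strategy: Z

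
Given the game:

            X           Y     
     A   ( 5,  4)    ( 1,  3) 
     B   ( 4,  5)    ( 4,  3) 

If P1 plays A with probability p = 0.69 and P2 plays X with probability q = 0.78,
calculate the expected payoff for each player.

E[P1] = 4.0828, E[P2] = 4.0218

Work:
E[P1] = p·q·π₁(A,X) + p·(1-q)·π₁(A,Y) + (1-p)·q·π₁(B,X) + (1-p)·(1-q)·π₁(B,Y)
= 0.69·0.78·5 + 0.69·0.22·1 + 0.31·0.78·4 + 0.31·0.22·4
= 4.0828

E[P2] = 4.0218 (similar calculation)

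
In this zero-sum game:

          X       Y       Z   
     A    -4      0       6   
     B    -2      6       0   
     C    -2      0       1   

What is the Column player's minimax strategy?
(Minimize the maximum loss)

Column should play X, value = -2

Work:
Column player minimizes Row's maximum payoff:
Column X: max payoff to Row = -2
Column Y: max payoff to Row = 6
Column Z: max payoff to Row = 6
Minimum is -2, achieved by column X.
Minimax strategy: X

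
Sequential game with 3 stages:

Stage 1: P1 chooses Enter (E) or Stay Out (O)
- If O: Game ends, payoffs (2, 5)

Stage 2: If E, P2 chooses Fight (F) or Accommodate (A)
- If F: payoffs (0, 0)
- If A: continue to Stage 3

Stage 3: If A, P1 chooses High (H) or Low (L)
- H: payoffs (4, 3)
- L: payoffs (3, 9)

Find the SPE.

SPE: (E, A, H); Outcome (4, 3)

Work:
Stage 3: P1 chooses H (4 vs 3)
Stage 2: P2: F->0, A->3 (anticipating H). Choose A
Stage 1: P1: O->2, E->4 (anticipating A, H). Choose E
SPE path: E -> A -> H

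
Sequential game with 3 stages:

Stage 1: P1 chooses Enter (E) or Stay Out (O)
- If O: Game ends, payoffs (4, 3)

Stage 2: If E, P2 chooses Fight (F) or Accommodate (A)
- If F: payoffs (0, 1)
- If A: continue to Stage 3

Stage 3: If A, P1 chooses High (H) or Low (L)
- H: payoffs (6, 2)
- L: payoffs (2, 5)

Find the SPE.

SPE: (E, A, H); Outcome (6, 2)

Work:
Stage 3: P1 chooses H (6 vs 2)
Stage 2: P2: F->1, A->2 (anticipating H). Choose A
Stage 1: P1: O->4, E->6 (anticipating A, H). Choose E
SPE path: E -> A -> H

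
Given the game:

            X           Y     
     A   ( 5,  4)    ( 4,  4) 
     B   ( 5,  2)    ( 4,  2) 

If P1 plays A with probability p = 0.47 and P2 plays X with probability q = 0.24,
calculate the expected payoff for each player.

E[P1] = 4.24, E[P2] = 2.94

Work:
E[P1] = p·q·π₁(A,X) + p·(1-q)·π₁(A,Y) + (1-p)·q·π₁(B,X) + (1-p)·(1-q)·π₁(B,Y)
= 0.47·0.24·5 + 0.47·0.76·4 + 0.53·0.24·5 + 0.53·0.76·4
= 4.24

E[P2] = 2.94 (similar calculation)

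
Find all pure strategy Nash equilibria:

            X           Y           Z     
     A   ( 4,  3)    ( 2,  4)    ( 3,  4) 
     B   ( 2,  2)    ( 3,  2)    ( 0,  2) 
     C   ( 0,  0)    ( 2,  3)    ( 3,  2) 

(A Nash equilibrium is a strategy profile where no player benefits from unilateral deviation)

Nash equilibrium: (A, Z), (B, Y)

Work:
Best responses:
  P1 vs X: payoffs [4, 2, 0] → best response A (payoff 4)
  P1 vs Y: payoffs [2, 3, 2] → best response B (payoff 3)
  P1 vs Z: payoffs [3, 0, 3] → best response A/C (payoff 3)
  P2 vs A: payoffs [3, 4, 4] → best response Y/Z (payoff 4)
  P2 vs B: payoffs [2, 2, 2] → best response X/Y/Z (payoff 2)
  P2 vs C: payoffs [0, 3, 2] → best response Y (payoff 3)
Mutual best responses: (A,Z), (B,Y) → Nash equilibria.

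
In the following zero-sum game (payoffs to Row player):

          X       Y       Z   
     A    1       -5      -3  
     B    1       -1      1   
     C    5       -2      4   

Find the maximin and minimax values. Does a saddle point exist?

Maximin = -1, Minimax = -1, Saddle: True

Work:
Row minimums: [-5, -1, -2] → maximin = -1
Column maximums: [5, -1, 4] → minimax = -1
Saddle point exists! Game value = -1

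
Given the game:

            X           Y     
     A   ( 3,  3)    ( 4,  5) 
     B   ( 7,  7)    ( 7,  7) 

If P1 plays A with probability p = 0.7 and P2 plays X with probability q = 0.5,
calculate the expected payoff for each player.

E[P1] = 4.55, E[P2] = 4.9

Work:
E[P1] = p·q·π₁(A,X) + p·(1-q)·π₁(A,Y) + (1-p)·q·π₁(B,X) + (1-p)·(1-q)·π₁(B,Y)
= 0.7·0.5·3 + 0.7·0.5·4 + 0.3·0.5·7 + 0.3·0.5·7
= 4.55

E[P2] = 4.9 (similar calculation)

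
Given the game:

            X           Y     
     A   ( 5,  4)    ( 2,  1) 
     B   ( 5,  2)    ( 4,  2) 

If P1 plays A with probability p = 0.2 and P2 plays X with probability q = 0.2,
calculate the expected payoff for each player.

E[P1] = 3.88, E[P2] = 1.92

Work:
E[P1] = p·q·π₁(A,X) + p·(1-q)·π₁(A,Y) + (1-p)·q·π₁(B,X) + (1-p)·(1-q)·π₁(B,Y)
= 0.2·0.2·5 + 0.2·0.8·2 + 0.8·0.2·5 + 0.8·0.8·4
= 3.88

E[P2] = 1.92 (similar calculation)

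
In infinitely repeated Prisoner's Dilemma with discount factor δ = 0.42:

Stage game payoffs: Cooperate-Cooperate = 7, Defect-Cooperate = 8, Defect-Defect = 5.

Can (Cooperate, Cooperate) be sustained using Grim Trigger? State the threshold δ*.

δ* = 0.3333; since δ = 0.42 ≥ 0.3333, cooperation can be sustained

Work:
For Grim Trigger:
Cooperate forever: 7/(1-δ)
Defect then punished: 8 + 5·δ/(1-δ)
Need: 7/(1-δ) ≥ 8 + 5·δ/(1-δ)
Solving: δ ≥ (T-R)/(T-P) = (8-7)/(8-5) = 0.3333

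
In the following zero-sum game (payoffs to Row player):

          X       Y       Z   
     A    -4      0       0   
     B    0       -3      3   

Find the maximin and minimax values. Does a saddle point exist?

Maximin = -3, Minimax = 0, Saddle: False

Work:
Row minimums: [-4, -3] → maximin = -3
Column maximums: [0, 0, 3] → minimax = 0
No saddle point (maximin ≠ minimax). Mixed strategy needed.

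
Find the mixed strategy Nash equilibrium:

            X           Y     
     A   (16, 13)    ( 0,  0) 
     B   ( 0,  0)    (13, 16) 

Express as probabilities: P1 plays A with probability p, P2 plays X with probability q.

p = 0.5517, q = 0.4483

Work:
Find probabilities that make opponent indifferent:
P2 chooses q to make P1 indifferent between A and B
P1 chooses p to make P2 indifferent between X and Y
Mixed NE: P1 plays (A: 0.5517, B: 0.4483), P2 plays (X: 0.4483, Y: 0.5517)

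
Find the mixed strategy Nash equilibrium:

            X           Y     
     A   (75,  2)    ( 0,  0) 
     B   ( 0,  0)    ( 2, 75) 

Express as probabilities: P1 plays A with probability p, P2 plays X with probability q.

p = 0.974, q = 0.026

Work:
Find probabilities that make opponent indifferent:
P2 chooses q to make P1 indifferent between A and B
P1 chooses p to make P2 indifferent between X and Y
Mixed NE: P1 plays (A: 0.974, B: 0.026), P2 plays (X: 0.026, Y: 0.974)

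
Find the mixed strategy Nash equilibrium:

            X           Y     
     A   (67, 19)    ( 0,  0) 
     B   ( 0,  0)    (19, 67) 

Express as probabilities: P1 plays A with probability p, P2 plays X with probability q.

p = 0.7791, q = 0.2209

Work:
Find probabilities that make opponent indifferent:
P2 chooses q to make P1 indifferent between A and B
P1 chooses p to make P2 indifferent between X and Y
Mixed NE: P1 plays (A: 0.7791, B: 0.2209), P2 plays (X: 0.2209, Y: 0.7791)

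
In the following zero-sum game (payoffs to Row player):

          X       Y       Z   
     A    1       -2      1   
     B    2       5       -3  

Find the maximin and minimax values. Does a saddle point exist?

Maximin = -2, Minimax = 1, Saddle: False

Work:
Row minimums: [-2, -3] → maximin = -2
Column maximums: [2, 5, 1] → minimax = 1
No saddle point (maximin ≠ minimax). Mixed strategy needed.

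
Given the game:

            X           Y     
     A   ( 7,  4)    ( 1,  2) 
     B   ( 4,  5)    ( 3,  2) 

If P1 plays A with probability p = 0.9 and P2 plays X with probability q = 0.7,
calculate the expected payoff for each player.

E[P1] = 5.05, E[P2] = 3.47

Work:
E[P1] = p·q·π₁(A,X) + p·(1-q)·π₁(A,Y) + (1-p)·q·π₁(B,X) + (1-p)·(1-q)·π₁(B,Y)
= 0.9·0.7·7 + 0.9·0.3·1 + 0.1·0.7·4 + 0.1·0.3·3
= 5.05

E[P2] = 3.47 (similar calculation)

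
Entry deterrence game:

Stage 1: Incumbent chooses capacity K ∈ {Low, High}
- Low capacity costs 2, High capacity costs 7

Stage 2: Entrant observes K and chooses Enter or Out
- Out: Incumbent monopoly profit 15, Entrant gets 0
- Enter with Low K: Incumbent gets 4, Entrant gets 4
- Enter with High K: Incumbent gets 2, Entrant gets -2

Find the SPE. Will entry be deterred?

SPE: (High, Enter|Low, Out|High); Entry deterred. Incumbent net profit = 8

Work:
After Low K: Entrant enters (4 > 0)
After High K: Entrant stays out (-2 < 0)
Incumbent: Low → 4−2=2, High → 15−7=8
Incumbent chooses High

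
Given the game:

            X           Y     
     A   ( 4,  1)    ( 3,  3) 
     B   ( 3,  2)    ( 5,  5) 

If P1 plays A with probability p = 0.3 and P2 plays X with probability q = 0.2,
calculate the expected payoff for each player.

E[P1] = 4.18, E[P2] = 3.86

Work:
E[P1] = p·q·π₁(A,X) + p·(1-q)·π₁(A,Y) + (1-p)·q·π₁(B,X) + (1-p)·(1-q)·π₁(B,Y)
= 0.3·0.2·4 + 0.3·0.8·3 + 0.7·0.2·3 + 0.7·0.8·5
= 4.18

E[P2] = 3.86 (similar calculation)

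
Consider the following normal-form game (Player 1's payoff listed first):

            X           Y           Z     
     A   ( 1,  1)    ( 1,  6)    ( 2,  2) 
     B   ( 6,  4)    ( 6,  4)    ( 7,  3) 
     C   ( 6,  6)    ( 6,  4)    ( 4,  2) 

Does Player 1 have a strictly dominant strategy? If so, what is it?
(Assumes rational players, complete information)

No strictly dominant strategy exists for Player 1

Work:
A strategy strictly dominates another if it gives a strictly higher payoff against every opponent action. Compare each pair of P1's strategies column-by-column:
  A vs B: [1 vs 6, 1 vs 6, 2 vs 7] → A does not strictly dominate B (column X: 1 ≤ 6)
  A vs C: [1 vs 6, 1 vs 6, 2 vs 4] → A does not strictly dominate C (column X: 1 ≤ 6)
  B vs A: [6 vs 1, 6 vs 1, 7 vs 2] → B strictly dominates A
  B vs C: [6 vs 6, 6 vs 6, 7 vs 4] → B does not strictly dominate C (column X: 6 ≤ 6)
  C vs A: [6 vs 1, 6 vs 1, 4 vs 2] → C strictly dominates A
  C vs B: [6 vs 6, 6 vs 6, 4 vs 7] → C does not strictly dominate B (column X: 6 ≤ 6)
No single strategy strictly dominates all others → no strictly dominant strategy.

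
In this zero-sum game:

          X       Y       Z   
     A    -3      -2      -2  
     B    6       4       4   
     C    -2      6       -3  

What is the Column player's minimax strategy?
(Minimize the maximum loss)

Column should play Z, value = 4

Work:
Column player minimizes Row's maximum payoff:
Column X: max payoff to Row = 6
Column Y: max payoff to Row = 6
Column Z: max payoff to Row = 4
Minimum is 4, achieved by column Z.
Minimax strategy: Z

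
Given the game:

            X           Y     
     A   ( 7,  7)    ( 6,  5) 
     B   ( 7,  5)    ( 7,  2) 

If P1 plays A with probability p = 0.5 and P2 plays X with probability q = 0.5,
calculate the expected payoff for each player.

E[P1] = 6.75, E[P2] = 4.75

Work:
E[P1] = p·q·π₁(A,X) + p·(1-q)·π₁(A,Y) + (1-p)·q·π₁(B,X) + (1-p)·(1-q)·π₁(B,Y)
= 0.5·0.5·7 + 0.5·0.5·6 + 0.5·0.5·7 + 0.5·0.5·7
= 6.75

E[P2] = 4.75 (similar calculation)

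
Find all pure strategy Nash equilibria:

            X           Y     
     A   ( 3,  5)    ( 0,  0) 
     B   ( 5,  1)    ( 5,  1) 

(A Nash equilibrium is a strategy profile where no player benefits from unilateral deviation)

Nash equilibrium: (B, X), (B, Y)

Work:
Best responses:
  P1 vs X: payoffs [3, 5] → best response B (payoff 5)
  P1 vs Y: payoffs [0, 5] → best response B (payoff 5)
  P2 vs A: payoffs [5, 0] → best response X (payoff 5)
  P2 vs B: payoffs [1, 1] → best response X/Y (payoff 1)
Mutual best responses: (B,X), (B,Y) → Nash equilibria.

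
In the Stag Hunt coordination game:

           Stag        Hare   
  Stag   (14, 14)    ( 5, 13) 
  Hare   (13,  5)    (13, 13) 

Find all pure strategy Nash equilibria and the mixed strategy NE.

Pure NE: (Stag, Stag) and (Hare, Hare); Mixed NE: p = 0.8889, q = 0.8889

Work:
Check pure NE:
(Stag, Stag): (14, 14) - no unilateral deviation beneficial
(Hare, Hare): (13, 13) - no unilateral deviation beneficial
Mixed NE: P1 plays Stag with p = 0.8889, P2 plays Stag with q = 0.8889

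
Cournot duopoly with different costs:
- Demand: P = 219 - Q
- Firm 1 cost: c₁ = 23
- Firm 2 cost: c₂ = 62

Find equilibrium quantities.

q₁* = 78.33, q₂* = 39.33

Work:
Reaction: q₁ = (219 - 23 - q₂)/2
Reaction: q₂ = (219 - 62 - q₁)/2
Solve simultaneously:
q₁* = (219 - 2×23 + 62)/3 = 78.33
q₂* = (219 - 2×62 + 23)/3 = 39.33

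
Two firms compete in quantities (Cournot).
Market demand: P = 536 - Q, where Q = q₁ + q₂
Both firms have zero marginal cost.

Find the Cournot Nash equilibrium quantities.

q₁* = q₂* = 178.67; P* = 178.67

Work:
Profit: π_i = P·q_i = (a - q_i - q_j)·q_i
FOC: ∂π_i/∂q_i = a - 2q_i - q_j = 0
Reaction function: q_i = (536 - q_j)/2
Symmetry: q* = 536/3 = 178.67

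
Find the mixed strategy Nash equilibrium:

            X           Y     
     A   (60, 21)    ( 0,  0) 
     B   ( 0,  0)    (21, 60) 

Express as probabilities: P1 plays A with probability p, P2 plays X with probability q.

p = 0.7407, q = 0.2593

Work:
Find probabilities that make opponent indifferent:
P2 chooses q to make P1 indifferent between A and B
P1 chooses p to make P2 indifferent between X and Y
Mixed NE: P1 plays (A: 0.7407, B: 0.2593), P2 plays (X: 0.2593, Y: 0.7407)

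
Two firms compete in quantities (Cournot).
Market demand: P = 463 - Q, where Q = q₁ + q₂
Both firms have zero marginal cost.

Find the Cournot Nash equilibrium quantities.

q₁* = q₂* = 154.33; P* = 154.33

Work:
Profit: π_i = P·q_i = (a - q_i - q_j)·q_i
FOC: ∂π_i/∂q_i = a - 2q_i - q_j = 0
Reaction function: q_i = (463 - q_j)/2
Symmetry: q* = 463/3 = 154.33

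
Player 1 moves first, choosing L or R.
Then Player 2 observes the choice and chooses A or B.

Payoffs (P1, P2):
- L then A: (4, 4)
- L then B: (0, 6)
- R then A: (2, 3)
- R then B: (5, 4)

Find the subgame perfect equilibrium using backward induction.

P1 plays R, P2 plays B after L and B after R; Payoff (5, 4)

Work:
Backward induction:
After L: P2 chooses B → P1 gets 0
After R: P2 chooses B → P1 gets 5
P1 chooses R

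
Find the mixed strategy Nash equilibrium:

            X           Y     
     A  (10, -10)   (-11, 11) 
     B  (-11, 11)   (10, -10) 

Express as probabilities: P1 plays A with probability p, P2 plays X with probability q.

p = 0.5, q = 0.5

Work:
Find probabilities that make opponent indifferent:
P2 chooses q to make P1 indifferent between A and B
P1 chooses p to make P2 indifferent between X and Y
Mixed NE: P1 plays (A: 0.5, B: 0.5), P2 plays (X: 0.5, Y: 0.5)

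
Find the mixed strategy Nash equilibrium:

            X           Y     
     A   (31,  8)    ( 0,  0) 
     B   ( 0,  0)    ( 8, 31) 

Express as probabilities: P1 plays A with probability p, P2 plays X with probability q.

p = 0.7949, q = 0.2051

Work:
Find probabilities that make opponent indifferent:
P2 chooses q to make P1 indifferent between A and B
P1 chooses p to make P2 indifferent between X and Y
Mixed NE: P1 plays (A: 0.7949, B: 0.2051), P2 plays (X: 0.2051, Y: 0.7949)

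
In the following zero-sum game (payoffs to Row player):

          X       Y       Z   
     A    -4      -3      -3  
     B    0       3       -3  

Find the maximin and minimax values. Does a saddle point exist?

Maximin = -3, Minimax = -3, Saddle: True

Work:
Row minimums: [-4, -3] → maximin = -3
Column maximums: [0, 3, -3] → minimax = -3
Saddle point exists! Game value = -3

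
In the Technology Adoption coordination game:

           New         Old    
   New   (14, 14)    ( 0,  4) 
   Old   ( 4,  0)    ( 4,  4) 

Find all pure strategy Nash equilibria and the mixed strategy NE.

Pure NE: (New, New) and (Old, Old); Mixed NE: p = 0.2857, q = 0.2857

Work:
Check pure NE:
(New, New): (14, 14) - no unilateral deviation beneficial
(Old, Old): (4, 4) - no unilateral deviation beneficial
Mixed NE: P1 plays New with p = 0.2857, P2 plays New with q = 0.2857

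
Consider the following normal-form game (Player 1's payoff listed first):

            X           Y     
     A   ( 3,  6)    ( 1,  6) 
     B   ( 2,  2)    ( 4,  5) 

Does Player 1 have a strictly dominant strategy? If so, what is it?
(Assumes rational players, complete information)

No strictly dominant strategy exists for Player 1

Work:
A strategy strictly dominates another if it gives a strictly higher payoff against every opponent action. Compare each pair of P1's strategies column-by-column:
  A vs B: [3 vs 2, 1 vs 4] → A does not strictly dominate B (column Y: 1 ≤ 4)
  B vs A: [2 vs 3, 4 vs 1] → B does not strictly dominate A (column X: 2 ≤ 3)
No single strategy strictly dominates all others → no strictly dominant strategy.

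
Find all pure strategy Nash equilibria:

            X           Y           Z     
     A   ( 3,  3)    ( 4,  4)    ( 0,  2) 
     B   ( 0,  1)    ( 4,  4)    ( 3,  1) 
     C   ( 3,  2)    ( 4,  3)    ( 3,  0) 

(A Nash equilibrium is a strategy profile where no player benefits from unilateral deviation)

Nash equilibrium: (A, Y), (B, Y), (C, Y)

Work:
Best responses:
  P1 vs X: payoffs [3, 0, 3] → best response A/C (payoff 3)
  P1 vs Y: payoffs [4, 4, 4] → best response A/B/C (payoff 4)
  P1 vs Z: payoffs [0, 3, 3] → best response B/C (payoff 3)
  P2 vs A: payoffs [3, 4, 2] → best response Y (payoff 4)
  P2 vs B: payoffs [1, 4, 1] → best response Y (payoff 4)
  P2 vs C: payoffs [2, 3, 0] → best response Y (payoff 3)
Mutual best responses: (A,Y), (B,Y), (C,Y) → Nash equilibria.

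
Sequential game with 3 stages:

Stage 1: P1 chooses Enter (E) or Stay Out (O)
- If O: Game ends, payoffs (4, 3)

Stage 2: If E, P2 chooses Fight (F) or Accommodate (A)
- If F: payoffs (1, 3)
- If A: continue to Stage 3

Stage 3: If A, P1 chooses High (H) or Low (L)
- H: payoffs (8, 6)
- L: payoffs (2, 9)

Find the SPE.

SPE: (E, A, H); Outcome (8, 6)

Work:
Stage 3: P1 chooses H (8 vs 2)
Stage 2: P2: F->3, A->6 (anticipating H). Choose A
Stage 1: P1: O->4, E->8 (anticipating A, H). Choose E
SPE path: E -> A -> H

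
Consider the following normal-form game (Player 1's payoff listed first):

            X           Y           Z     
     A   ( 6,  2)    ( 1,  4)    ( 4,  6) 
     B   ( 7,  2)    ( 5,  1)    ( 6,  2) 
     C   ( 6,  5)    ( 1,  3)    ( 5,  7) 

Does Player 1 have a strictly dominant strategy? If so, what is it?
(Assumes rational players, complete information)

Yes, Player 1's strictly dominant strategy is B

Work:
A strategy strictly dominates another if it gives a strictly higher payoff against every opponent action. Compare each pair of P1's strategies column-by-column:
  A vs B: [6 vs 7, 1 vs 5, 4 vs 6] → A does not strictly dominate B (column X: 6 ≤ 7)
  A vs C: [6 vs 6, 1 vs 1, 4 vs 5] → A does not strictly dominate C (column X: 6 ≤ 6)
  B vs A: [7 vs 6, 5 vs 1, 6 vs 4] → B strictly dominates A
  B vs C: [7 vs 6, 5 vs 1, 6 vs 5] → B strictly dominates C
  C vs A: [6 vs 6, 1 vs 1, 5 vs 4] → C does not strictly dominate A (column X: 6 ≤ 6)
  C vs B: [6 vs 7, 1 vs 5, 5 vs 6] → C does not strictly dominate B (column X: 6 ≤ 7)
B strictly dominates every other strategy → strictly dominant.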